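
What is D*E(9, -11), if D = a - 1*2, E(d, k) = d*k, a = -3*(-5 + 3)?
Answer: -396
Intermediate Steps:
a = 6 (a = -3*(-2) = 6)
D = 4 (D = 6 - 1*2 = 6 - 2 = 4)
D*E(9, -11) = 4*(9*(-11)) = 4*(-99) = -396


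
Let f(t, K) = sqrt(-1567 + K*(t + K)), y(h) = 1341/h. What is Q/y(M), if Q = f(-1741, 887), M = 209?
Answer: 209*I*sqrt(759065)/1341 ≈ 135.79*I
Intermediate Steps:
f(t, K) = sqrt(-1567 + K*(K + t))
Q = I*sqrt(759065) (Q = sqrt(-1567 + 887**2 + 887*(-1741)) = sqrt(-1567 + 786769 - 1544267) = sqrt(-759065) = I*sqrt(759065) ≈ 871.24*I)
Q/y(M) = (I*sqrt(759065))/((1341/209)) = (I*sqrt(759065))/((1341*(1/209))) = (I*sqrt(759065))/(1341/209) = (I*sqrt(759065))*(209/1341) = 209*I*sqrt(759065)/1341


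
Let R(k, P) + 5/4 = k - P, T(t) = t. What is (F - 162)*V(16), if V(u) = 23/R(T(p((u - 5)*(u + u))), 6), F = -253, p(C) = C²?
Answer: -38180/495587 ≈ -0.077040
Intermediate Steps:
R(k, P) = -5/4 + k - P (R(k, P) = -5/4 + (k - P) = -5/4 + k - P)
V(u) = 23/(-29/4 + 4*u²*(-5 + u)²) (V(u) = 23/(-5/4 + ((u - 5)*(u + u))² - 1*6) = 23/(-5/4 + ((-5 + u)*(2*u))² - 6) = 23/(-5/4 + (2*u*(-5 + u))² - 6) = 23/(-5/4 + 4*u²*(-5 + u)² - 6) = 23/(-29/4 + 4*u²*(-5 + u)²))
(F - 162)*V(16) = (-253 - 162)*(92/(-29 + 16*16²*(-5 + 16)²)) = -38180/(-29 + 16*256*11²) = -38180/(-29 + 16*256*121) = -38180/(-29 + 495616) = -38180/495587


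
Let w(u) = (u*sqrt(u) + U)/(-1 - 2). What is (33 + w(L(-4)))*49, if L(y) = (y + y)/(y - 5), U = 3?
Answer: 1568 - 784*sqrt(2)/81 ≈ 1554.3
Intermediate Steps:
L(y) = 2*y/(-5 + y) (L(y) = (2*y)/(-5 + y) = 2*y/(-5 + y))
w(u) = -1 - u**(3/2)/3 (w(u) = (u*sqrt(u) + 3)/(-1 - 2) = (u**(3/2) + 3)/(-3) = (3 + u**(3/2))*(-1/3) = -1 - u**(3/2)/3)
(33 + w(L(-4)))*49 = (33 + (-1 - 16*sqrt(2)*(-1/(-5 - 4))**(3/2)/3))*49 = (33 + (-1 - 16*sqrt(2)*(-1/(-9))**(3/2)/3))*49 = (33 + (-1 - 16*sqrt(2)/27/3))*49 = (33 + (-1 - 16*sqrt(2)/81))*49 = (32 - 16*sqrt(2)/81)*49 = 1568 - 784*sqrt(2)/81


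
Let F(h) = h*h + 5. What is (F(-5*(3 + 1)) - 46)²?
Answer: 128881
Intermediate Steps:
F(h) = 5 + h² (F(h) = h² + 5 = 5 + h²)
(F(-5*(3 + 1)) - 46)² = ((5 + (-5*(3 + 1))²) - 46)² = ((5 + (-5*4)²) - 46)² = ((5 + (-20)²) - 46)² = ((5 + 400) - 46)² = (405 - 46)² = 359² = 128881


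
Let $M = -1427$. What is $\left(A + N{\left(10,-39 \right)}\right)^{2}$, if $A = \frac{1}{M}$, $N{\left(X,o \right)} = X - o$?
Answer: $\frac{4889086084}{2036329} \approx 2400.9$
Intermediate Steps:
$A = - \frac{1}{1427}$ ($A = \frac{1}{-1427} = - \frac{1}{1427} \approx -0.00070077$)
$\left(A + N{\left(10,-39 \right)}\right)^{2} = \left(- \frac{1}{1427} + \left(10 - -39\right)\right)^{2} = \left(- \frac{1}{1427} + \left(10 + 39\right)\right)^{2} = \left(- \frac{1}{1427} + 49\right)^{2} = \left(\frac{69922}{1427}\right)^{2} = \frac{4889086084}{2036329}$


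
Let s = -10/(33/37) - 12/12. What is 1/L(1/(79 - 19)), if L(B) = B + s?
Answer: -220/2683 ≈ -0.081998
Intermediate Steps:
s = -403/33 (s = -10/(33*(1/37)) - 12*1/12 = -10/33/37 - 1 = -10*37/33 - 1 = -370/33 - 1 = -403/33 ≈ -12.212)
L(B) = -403/33 + B (L(B) = B - 403/33 = -403/33 + B)
1/L(1/(79 - 19)) = 1/(-403/33 + 1/(79 - 19)) = 1/(-403/33 + 1/60) = 1/(-2683/220) = -220/2683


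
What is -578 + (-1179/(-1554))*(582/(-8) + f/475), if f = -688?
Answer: -624271561/984200 ≈ -634.29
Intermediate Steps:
-578 + (-1179/(-1554))*(582/(-8) + f/475) = -578 + (-1179/(-1554))*(582/(-8) - 688/475) = -578 + (-1179*(-1/1554))*(582*(-⅛) - 688*1/475) = -578 + 393*(-291/4 - 688/475)/518 = -578 + (393/518)*(-140977/1900) = -578 - 55403961/984200 = -624271561/984200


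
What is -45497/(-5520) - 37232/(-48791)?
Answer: 2425364767/269326320 ≈ 9.0053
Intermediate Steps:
-45497/(-5520) - 37232/(-48791) = -45497*(-1/5520) - 37232*(-1/48791) = 45497/5520 + 37232/48791 = 2425364767/269326320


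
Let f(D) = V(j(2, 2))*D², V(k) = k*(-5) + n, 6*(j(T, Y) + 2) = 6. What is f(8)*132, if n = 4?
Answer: 76032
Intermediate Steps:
j(T, Y) = -1 (j(T, Y) = -2 + (⅙)*6 = -2 + 1 = -1)
V(k) = 4 - 5*k (V(k) = k*(-5) + 4 = -5*k + 4 = 4 - 5*k)
f(D) = 9*D² (f(D) = (4 - 5*(-1))*D² = (4 + 5)*D² = 9*D²)
f(8)*132 = (9*8²)*132 = (9*64)*132 = 576*132 = 76032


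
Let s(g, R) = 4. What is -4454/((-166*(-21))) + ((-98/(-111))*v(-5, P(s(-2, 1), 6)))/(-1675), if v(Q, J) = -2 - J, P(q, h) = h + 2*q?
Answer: -45702439/36007475 ≈ -1.2692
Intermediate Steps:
-4454/((-166*(-21))) + ((-98/(-111))*v(-5, P(s(-2, 1), 6)))/(-1675) = -4454/((-166*(-21))) + ((-98/(-111))*(-2 - (6 + 2*4)))/(-1675) = -4454/3486 + ((-98*(-1/111))*(-2 - (6 + 8)))*(-1/1675) = -4454*1/3486 + (98*(-2 - 1*14)/111)*(-1/1675) = -2227/1743 + (98*(-2 - 14)/111)*(-1/1675) = -2227/1743 + ((98/111)*(-16))*(-1/1675) = -2227/1743 - 1568/111*(-1/1675) = -2227/1743 + 1568/185925 = -45702439/36007475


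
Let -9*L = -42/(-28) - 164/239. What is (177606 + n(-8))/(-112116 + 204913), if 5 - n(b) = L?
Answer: 764082911/399212694 ≈ 1.9140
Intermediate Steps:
L = -389/4302 (L = -(-42/(-28) - 164/239)/9 = -(-42*(-1/28) - 164*1/239)/9 = -(3/2 - 164/239)/9 = -1/9*389/478 = -389/4302 ≈ -0.090423)
n(b) = 21899/4302 (n(b) = 5 - 1*(-389/4302) = 5 + 389/4302 = 21899/4302)
(177606 + n(-8))/(-112116 + 204913) = (177606 + 21899/4302)/(-112116 + 204913) = (764082911/4302)/92797 = (764082911/4302)*(1/92797) = 764082911/399212694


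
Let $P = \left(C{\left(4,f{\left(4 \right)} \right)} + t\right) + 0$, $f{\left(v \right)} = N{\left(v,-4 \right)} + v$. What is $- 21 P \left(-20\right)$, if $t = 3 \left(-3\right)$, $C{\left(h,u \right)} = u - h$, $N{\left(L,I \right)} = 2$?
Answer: $-2940$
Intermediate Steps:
$f{\left(v \right)} = 2 + v$
$t = -9$
$P = -7$ ($P = \left(\left(\left(2 + 4\right) - 4\right) - 9\right) + 0 = \left(\left(6 - 4\right) - 9\right) + 0 = \left(2 - 9\right) + 0 = -7 + 0 = -7$)
$- 21 P \left(-20\right) = \left(-21\right) \left(-7\right) \left(-20\right) = 147 \left(-20\right) = -2940$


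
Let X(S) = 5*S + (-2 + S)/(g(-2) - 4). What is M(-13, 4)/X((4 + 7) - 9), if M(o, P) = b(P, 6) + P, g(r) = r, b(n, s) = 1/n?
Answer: 17/40 ≈ 0.42500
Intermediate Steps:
M(o, P) = P + 1/P (M(o, P) = 1/P + P = P + 1/P)
X(S) = 1/3 + 29*S/6 (X(S) = 5*S + (-2 + S)/(-2 - 4) = 5*S + (-2 + S)/(-6) = 5*S + (-2 + S)*(-1/6) = 5*S + (1/3 - S/6) = 1/3 + 29*S/6)
M(-13, 4)/X((4 + 7) - 9) = (4 + 1/4)/(1/3 + 29*((4 + 7) - 9)/6) = (4 + 1/4)/(1/3 + 29*(11 - 9)/6) = 17/(4*(1/3 + (29/6)*2)) = 17/(4*(1/3 + 29/3)) = (17/4)/10 = (17/4)*(1/10) = 17/40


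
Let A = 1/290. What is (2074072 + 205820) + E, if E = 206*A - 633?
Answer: 330492658/145 ≈ 2.2793e+6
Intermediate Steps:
A = 1/290 ≈ 0.0034483
E = -91682/145 (E = 206*(1/290) - 633 = 103/145 - 633 = -91682/145 ≈ -632.29)
(2074072 + 205820) + E = (2074072 + 205820) - 91682/145 = 2279892 - 91682/145 = 330492658/145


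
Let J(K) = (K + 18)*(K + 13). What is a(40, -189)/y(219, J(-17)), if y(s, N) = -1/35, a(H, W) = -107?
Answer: 3745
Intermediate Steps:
J(K) = (13 + K)*(18 + K) (J(K) = (18 + K)*(13 + K) = (13 + K)*(18 + K))
y(s, N) = -1/35 (y(s, N) = -1*1/35 = -1/35)
a(40, -189)/y(219, J(-17)) = -107/(-1/35) = -107*(-35) = 3745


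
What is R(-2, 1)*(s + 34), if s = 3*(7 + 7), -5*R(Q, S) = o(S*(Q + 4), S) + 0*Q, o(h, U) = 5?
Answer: -76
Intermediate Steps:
R(Q, S) = -1 (R(Q, S) = -(5 + 0*Q)/5 = -(5 + 0)/5 = -⅕*5 = -1)
s = 42 (s = 3*14 = 42)
R(-2, 1)*(s + 34) = -(42 + 34) = -1*76 = -76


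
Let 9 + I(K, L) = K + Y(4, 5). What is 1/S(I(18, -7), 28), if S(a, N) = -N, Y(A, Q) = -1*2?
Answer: -1/28 ≈ -0.035714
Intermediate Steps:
Y(A, Q) = -2
I(K, L) = -11 + K (I(K, L) = -9 + (K - 2) = -9 + (-2 + K) = -11 + K)
1/S(I(18, -7), 28) = 1/(-1*28) = 1/(-28) = -1/28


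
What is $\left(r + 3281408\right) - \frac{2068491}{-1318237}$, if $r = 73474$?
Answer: $\frac{4422531651525}{1318237} \approx 3.3549 \cdot 10^{6}$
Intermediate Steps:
$\left(r + 3281408\right) - \frac{2068491}{-1318237} = \left(73474 + 3281408\right) - \frac{2068491}{-1318237} = 3354882 - - \frac{2068491}{1318237} = 3354882 + \frac{2068491}{1318237} = \frac{4422531651525}{1318237}$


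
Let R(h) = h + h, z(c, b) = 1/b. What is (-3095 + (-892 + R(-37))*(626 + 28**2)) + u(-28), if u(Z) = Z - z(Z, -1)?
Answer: -1365182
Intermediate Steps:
R(h) = 2*h
u(Z) = 1 + Z (u(Z) = Z - 1/(-1) = Z - 1*(-1) = Z + 1 = 1 + Z)
(-3095 + (-892 + R(-37))*(626 + 28**2)) + u(-28) = (-3095 + (-892 + 2*(-37))*(626 + 28**2)) + (1 - 28) = (-3095 + (-892 - 74)*(626 + 784)) - 27 = (-3095 - 966*1410) - 27 = (-3095 - 1362060) - 27 = -1365155 - 27 = -1365182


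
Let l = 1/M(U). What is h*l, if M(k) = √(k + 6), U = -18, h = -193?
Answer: 193*I*√3/6 ≈ 55.714*I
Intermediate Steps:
M(k) = √(6 + k)
l = -I*√3/6 (l = 1/(√(6 - 18)) = 1/(√(-12)) = 1/(2*I*√3) = -I*√3/6 ≈ -0.28868*I)
h*l = -(-193)*I*√3/6 = 193*I*√3/6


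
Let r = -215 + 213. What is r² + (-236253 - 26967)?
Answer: -263216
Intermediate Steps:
r = -2
r² + (-236253 - 26967) = (-2)² + (-236253 - 26967) = 4 - 263220 = -263216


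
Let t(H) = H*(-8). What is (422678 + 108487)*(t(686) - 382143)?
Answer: -205896020115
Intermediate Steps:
t(H) = -8*H
(422678 + 108487)*(t(686) - 382143) = (422678 + 108487)*(-8*686 - 382143) = 531165*(-5488 - 382143) = 531165*(-387631) = -205896020115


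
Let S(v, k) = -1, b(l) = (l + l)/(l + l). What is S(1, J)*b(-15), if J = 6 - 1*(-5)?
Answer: -1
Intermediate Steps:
J = 11 (J = 6 + 5 = 11)
b(l) = 1 (b(l) = (2*l)/((2*l)) = (2*l)*(1/(2*l)) = 1)
S(1, J)*b(-15) = -1*1 = -1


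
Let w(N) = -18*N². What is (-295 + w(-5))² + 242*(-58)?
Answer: 540989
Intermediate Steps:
(-295 + w(-5))² + 242*(-58) = (-295 - 18*(-5)²)² + 242*(-58) = (-295 - 18*25)² - 14036 = (-295 - 450)² - 14036 = (-745)² - 14036 = 555025 - 14036 = 540989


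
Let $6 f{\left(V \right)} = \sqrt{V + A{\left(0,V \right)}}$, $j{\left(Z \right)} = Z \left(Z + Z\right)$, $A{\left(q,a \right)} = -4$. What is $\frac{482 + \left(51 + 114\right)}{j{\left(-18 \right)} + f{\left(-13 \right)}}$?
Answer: $\frac{15093216}{15116561} - \frac{3882 i \sqrt{17}}{15116561} \approx 0.99846 - 0.0010588 i$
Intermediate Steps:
$j{\left(Z \right)} = 2 Z^{2}$ ($j{\left(Z \right)} = Z 2 Z = 2 Z^{2}$)
$f{\left(V \right)} = \frac{\sqrt{-4 + V}}{6}$ ($f{\left(V \right)} = \frac{\sqrt{V - 4}}{6} = \frac{\sqrt{-4 + V}}{6}$)
$\frac{482 + \left(51 + 114\right)}{j{\left(-18 \right)} + f{\left(-13 \right)}} = \frac{482 + \left(51 + 114\right)}{2 \left(-18\right)^{2} + \frac{\sqrt{-4 - 13}}{6}} = \frac{482 + 165}{2 \cdot 324 + \frac{\sqrt{-17}}{6}} = \frac{647}{648 + \frac{i \sqrt{17}}{6}}$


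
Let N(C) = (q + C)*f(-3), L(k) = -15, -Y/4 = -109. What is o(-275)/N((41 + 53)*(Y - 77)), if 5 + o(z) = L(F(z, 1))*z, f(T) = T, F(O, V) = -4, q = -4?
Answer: -2060/50613 ≈ -0.040701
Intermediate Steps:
Y = 436 (Y = -4*(-109) = 436)
o(z) = -5 - 15*z
N(C) = 12 - 3*C (N(C) = (-4 + C)*(-3) = 12 - 3*C)
o(-275)/N((41 + 53)*(Y - 77)) = (-5 - 15*(-275))/(12 - 3*(41 + 53)*(436 - 77)) = (-5 + 4125)/(12 - 282*359) = 4120/(12 - 3*33746) = 4120/(12 - 101238) = 4120/(-101226) = 4120*(-1/101226) = -2060/50613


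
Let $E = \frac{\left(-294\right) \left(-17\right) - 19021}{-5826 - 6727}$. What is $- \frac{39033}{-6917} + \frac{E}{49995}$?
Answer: $\frac{24496709540846}{4341020904495} \approx 5.6431$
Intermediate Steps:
$E = \frac{14023}{12553}$ ($E = \frac{4998 - 19021}{-12553} = \left(-14023\right) \left(- \frac{1}{12553}\right) = \frac{14023}{12553} \approx 1.1171$)
$- \frac{39033}{-6917} + \frac{E}{49995} = - \frac{39033}{-6917} + \frac{14023}{12553 \cdot 49995} = \left(-39033\right) \left(- \frac{1}{6917}\right) + \frac{14023}{12553} \cdot \frac{1}{49995} = \frac{39033}{6917} + \frac{14023}{627587235} = \frac{24496709540846}{4341020904495}$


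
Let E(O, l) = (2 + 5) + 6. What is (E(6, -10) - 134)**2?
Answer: 14641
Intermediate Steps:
E(O, l) = 13 (E(O, l) = 7 + 6 = 13)
(E(6, -10) - 134)**2 = (13 - 134)**2 = (-121)**2 = 14641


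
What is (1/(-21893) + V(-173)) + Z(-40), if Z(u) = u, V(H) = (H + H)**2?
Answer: 2620066667/21893 ≈ 1.1968e+5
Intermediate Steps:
V(H) = 4*H**2 (V(H) = (2*H)**2 = 4*H**2)
(1/(-21893) + V(-173)) + Z(-40) = (1/(-21893) + 4*(-173)**2) - 40 = (-1/21893 + 4*29929) - 40 = (-1/21893 + 119716) - 40 = 2620942387/21893 - 40 = 2620066667/21893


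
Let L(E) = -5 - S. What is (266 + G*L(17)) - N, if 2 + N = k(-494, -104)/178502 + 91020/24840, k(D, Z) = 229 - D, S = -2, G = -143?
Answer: 12809273315/18474957 ≈ 693.33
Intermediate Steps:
L(E) = -3 (L(E) = -5 - 1*(-2) = -5 + 2 = -3)
N = 30821800/18474957 (N = -2 + ((229 - 1*(-494))/178502 + 91020/24840) = -2 + ((229 + 494)*(1/178502) + 91020*(1/24840)) = -2 + (723*(1/178502) + 1517/414) = -2 + (723/178502 + 1517/414) = -2 + 67771714/18474957 = 30821800/18474957 ≈ 1.6683)
(266 + G*L(17)) - N = (266 - 143*(-3)) - 1*30821800/18474957 = (266 + 429) - 30821800/18474957 = 695 - 30821800/18474957 = 12809273315/18474957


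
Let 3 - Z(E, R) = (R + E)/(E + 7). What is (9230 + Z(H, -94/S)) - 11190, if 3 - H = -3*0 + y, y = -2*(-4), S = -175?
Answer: -684169/350 ≈ -1954.8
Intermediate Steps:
y = 8
H = -5 (H = 3 - (-3*0 + 8) = 3 - (0 + 8) = 3 - 1*8 = 3 - 8 = -5)
Z(E, R) = 3 - (E + R)/(7 + E) (Z(E, R) = 3 - (R + E)/(E + 7) = 3 - (E + R)/(7 + E))
(9230 + Z(H, -94/S)) - 11190 = (9230 + (21 - (-94)/(-175) + 2*(-5))/(7 - 5)) - 11190 = (9230 + (21 - (-94)*(-1)/175 - 10)/2) - 11190 = (9230 + (21 - 1*94/175 - 10)/2) - 11190 = (9230 + (21 - 94/175 - 10)/2) - 11190 = (9230 + (1/2)*(1831/175)) - 11190 = (9230 + 1831/350) - 11190 = 3232331/350 - 11190 = -684169/350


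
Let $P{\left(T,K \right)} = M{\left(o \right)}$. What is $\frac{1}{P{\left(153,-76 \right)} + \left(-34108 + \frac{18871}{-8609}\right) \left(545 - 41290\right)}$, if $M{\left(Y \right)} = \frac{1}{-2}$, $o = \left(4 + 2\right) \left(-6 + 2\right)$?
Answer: $\frac{17218}{23929916849461} \approx 7.1952 \cdot 10^{-10}$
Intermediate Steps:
$o = -24$ ($o = 6 \left(-4\right) = -24$)
$M{\left(Y \right)} = - \frac{1}{2}$
$P{\left(T,K \right)} = - \frac{1}{2}$
$\frac{1}{P{\left(153,-76 \right)} + \left(-34108 + \frac{18871}{-8609}\right) \left(545 - 41290\right)} = \frac{1}{- \frac{1}{2} + \left(-34108 + \frac{18871}{-8609}\right) \left(545 - 41290\right)} = \frac{1}{- \frac{1}{2} + \left(-34108 + 18871 \left(- \frac{1}{8609}\right)\right) \left(-40745\right)} = \frac{1}{- \frac{1}{2} + \left(-34108 - \frac{18871}{8609}\right) \left(-40745\right)} = \frac{1}{- \frac{1}{2} - - \frac{11964958429035}{8609}} = \frac{1}{- \frac{1}{2} + \frac{11964958429035}{8609}} = \frac{1}{\frac{23929916849461}{17218}} = \frac{17218}{23929916849461}$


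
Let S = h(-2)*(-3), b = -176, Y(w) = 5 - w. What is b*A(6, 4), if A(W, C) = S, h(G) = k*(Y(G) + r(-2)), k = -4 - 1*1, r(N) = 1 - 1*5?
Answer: -7920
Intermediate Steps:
r(N) = -4 (r(N) = 1 - 5 = -4)
k = -5 (k = -4 - 1 = -5)
h(G) = -5 + 5*G (h(G) = -5*((5 - G) - 4) = -5*(1 - G) = -5 + 5*G)
S = 45 (S = (-5 + 5*(-2))*(-3) = (-5 - 10)*(-3) = -15*(-3) = 45)
A(W, C) = 45
b*A(6, 4) = -176*45 = -7920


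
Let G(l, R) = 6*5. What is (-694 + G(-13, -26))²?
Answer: 440896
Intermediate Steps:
G(l, R) = 30
(-694 + G(-13, -26))² = (-694 + 30)² = (-664)² = 440896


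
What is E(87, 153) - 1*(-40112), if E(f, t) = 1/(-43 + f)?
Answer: 1764929/44 ≈ 40112.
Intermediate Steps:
E(87, 153) - 1*(-40112) = 1/(-43 + 87) - 1*(-40112) = 1/44 + 40112 = 1764929/44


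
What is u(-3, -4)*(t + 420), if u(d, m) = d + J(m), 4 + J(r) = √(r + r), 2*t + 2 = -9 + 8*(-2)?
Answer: -5691/2 + 813*I*√2 ≈ -2845.5 + 1149.8*I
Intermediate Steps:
t = -27/2 (t = -1 + (-9 + 8*(-2))/2 = -1 + (-9 - 16)/2 = -1 + (½)*(-25) = -1 - 25/2 = -27/2 ≈ -13.500)
J(r) = -4 + √2*√r (J(r) = -4 + √(r + r) = -4 + √(2*r) = -4 + √2*√r)
u(d, m) = -4 + d + √2*√m (u(d, m) = d + (-4 + √2*√m) = -4 + d + √2*√m)
u(-3, -4)*(t + 420) = (-4 - 3 + √2*√(-4))*(-27/2 + 420) = (-4 - 3 + √2*(2*I))*(813/2) = (-4 - 3 + 2*I*√2)*(813/2) = (-7 + 2*I*√2)*(813/2) = -5691/2 + 813*I*√2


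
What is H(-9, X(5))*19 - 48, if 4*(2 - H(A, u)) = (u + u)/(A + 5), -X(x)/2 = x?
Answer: -135/4 ≈ -33.750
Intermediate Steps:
X(x) = -2*x
H(A, u) = 2 - u/(2*(5 + A)) (H(A, u) = 2 - (u + u)/(4*(A + 5)) = 2 - 2*u/(4*(5 + A)) = 2 - u/(2*(5 + A)))
H(-9, X(5))*19 - 48 = ((20 - (-2)*5 + 4*(-9))/(2*(5 - 9)))*19 - 48 = ((½)*(20 - 1*(-10) - 36)/(-4))*19 - 48 = ((½)*(-¼)*(20 + 10 - 36))*19 - 48 = ((½)*(-¼)*(-6))*19 - 48 = (¾)*19 - 48 = 57/4 - 48 = -135/4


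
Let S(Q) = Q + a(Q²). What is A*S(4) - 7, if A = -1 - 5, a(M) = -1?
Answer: -25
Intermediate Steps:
S(Q) = -1 + Q (S(Q) = Q - 1 = -1 + Q)
A = -6
A*S(4) - 7 = -6*(-1 + 4) - 7 = -6*3 - 7 = -18 - 7 = -25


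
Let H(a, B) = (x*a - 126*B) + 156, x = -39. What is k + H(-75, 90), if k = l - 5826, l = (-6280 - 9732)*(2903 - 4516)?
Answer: 25813271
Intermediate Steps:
l = 25827356 (l = -16012*(-1613) = 25827356)
H(a, B) = 156 - 126*B - 39*a (H(a, B) = (-39*a - 126*B) + 156 = (-126*B - 39*a) + 156 = 156 - 126*B - 39*a)
k = 25821530 (k = 25827356 - 5826 = 25821530)
k + H(-75, 90) = 25821530 + (156 - 126*90 - 39*(-75)) = 25821530 + (156 - 11340 + 2925) = 25821530 - 8259 = 25813271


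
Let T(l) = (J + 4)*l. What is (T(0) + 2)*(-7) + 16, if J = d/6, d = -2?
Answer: 2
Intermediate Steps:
J = -1/3 (J = -2/6 = -2*1/6 = -1/3 ≈ -0.33333)
T(l) = 11*l/3 (T(l) = (-1/3 + 4)*l = 11*l/3)
(T(0) + 2)*(-7) + 16 = ((11/3)*0 + 2)*(-7) + 16 = (0 + 2)*(-7) + 16 = 2*(-7) + 16 = -14 + 16 = 2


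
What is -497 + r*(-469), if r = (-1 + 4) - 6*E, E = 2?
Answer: 3724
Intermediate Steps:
r = -9 (r = (-1 + 4) - 6*2 = 3 - 12 = -9)
-497 + r*(-469) = -497 - 9*(-469) = -497 + 4221 = 3724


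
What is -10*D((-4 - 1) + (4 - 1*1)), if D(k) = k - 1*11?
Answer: 130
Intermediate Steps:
D(k) = -11 + k (D(k) = k - 11 = -11 + k)
-10*D((-4 - 1) + (4 - 1*1)) = -10*(-11 + ((-4 - 1) + (4 - 1*1))) = -10*(-11 + (-5 + (4 - 1))) = -10*(-11 + (-5 + 3)) = -10*(-11 - 2) = -10*(-13) = 130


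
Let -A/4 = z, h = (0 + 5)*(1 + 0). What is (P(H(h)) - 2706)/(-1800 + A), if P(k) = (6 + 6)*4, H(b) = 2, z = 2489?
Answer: 1329/5878 ≈ 0.22610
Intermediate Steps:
h = 5 (h = 5*1 = 5)
A = -9956 (A = -4*2489 = -9956)
P(k) = 48 (P(k) = 12*4 = 48)
(P(H(h)) - 2706)/(-1800 + A) = (48 - 2706)/(-1800 - 9956) = -2658/(-11756) = -2658*(-1/11756) = 1329/5878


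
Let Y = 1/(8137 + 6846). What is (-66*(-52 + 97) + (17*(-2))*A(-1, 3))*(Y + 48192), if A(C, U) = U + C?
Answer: -2193620519006/14983 ≈ -1.4641e+8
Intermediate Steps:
A(C, U) = C + U
Y = 1/14983 ≈ 6.6742e-5
(-66*(-52 + 97) + (17*(-2))*A(-1, 3))*(Y + 48192) = (-66*(-52 + 97) + (17*(-2))*(-1 + 3))*(1/14983 + 48192) = (-66*45 - 34*2)*(722060737/14983) = (-2970 - 68)*(722060737/14983) = -3038*722060737/14983 = -2193620519006/14983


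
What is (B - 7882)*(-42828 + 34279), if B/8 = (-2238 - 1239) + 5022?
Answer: -38282422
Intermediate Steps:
B = 12360 (B = 8*((-2238 - 1239) + 5022) = 8*(-3477 + 5022) = 8*1545 = 12360)
(B - 7882)*(-42828 + 34279) = (12360 - 7882)*(-42828 + 34279) = 4478*(-8549) = -38282422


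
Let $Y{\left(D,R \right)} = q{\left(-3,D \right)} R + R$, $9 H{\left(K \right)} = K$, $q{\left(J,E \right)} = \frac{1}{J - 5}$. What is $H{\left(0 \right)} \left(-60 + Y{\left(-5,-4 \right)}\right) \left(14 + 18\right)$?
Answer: $0$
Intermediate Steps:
$q{\left(J,E \right)} = \frac{1}{-5 + J}$
$H{\left(K \right)} = \frac{K}{9}$
$Y{\left(D,R \right)} = \frac{7 R}{8}$ ($Y{\left(D,R \right)} = \frac{R}{-5 - 3} + R = \frac{R}{-8} + R = - \frac{R}{8} + R = \frac{7 R}{8}$)
$H{\left(0 \right)} \left(-60 + Y{\left(-5,-4 \right)}\right) \left(14 + 18\right) = \frac{1}{9} \cdot 0 \left(-60 + \frac{7}{8} \left(-4\right)\right) \left(14 + 18\right) = 0 \left(-60 - \frac{7}{2}\right) 32 = 0 \left(\left(- \frac{127}{2}\right) 32\right) = 0 \left(-2032\right) = 0$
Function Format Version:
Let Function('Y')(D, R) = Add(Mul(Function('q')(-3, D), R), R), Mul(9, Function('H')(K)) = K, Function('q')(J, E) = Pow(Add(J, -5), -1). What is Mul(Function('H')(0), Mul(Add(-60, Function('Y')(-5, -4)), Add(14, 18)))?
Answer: 0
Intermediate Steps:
Function('q')(J, E) = Pow(Add(-5, J), -1)
Function('H')(K) = Mul(Rational(1, 9), K)
Function('Y')(D, R) = Mul(Rational(7, 8), R) (Function('Y')(D, R) = Add(Mul(Pow(Add(-5, -3), -1), R), R) = Add(Mul(Pow(-8, -1), R), R) = Add(Mul(Rational(-1, 8), R), R) = Mul(Rational(7, 8), R))
Mul(Function('H')(0), Mul(Add(-60, Function('Y')(-5, -4)), Add(14, 18))) = Mul(Mul(Rational(1, 9), 0), Mul(Add(-60, Mul(Rational(7, 8), -4)), Add(14, 18))) = Mul(0, Mul(Add(-60, Rational(-7, 2)), 32)) = Mul(0, Mul(Rational(-127, 2), 32)) = Mul(0, -2032) = 0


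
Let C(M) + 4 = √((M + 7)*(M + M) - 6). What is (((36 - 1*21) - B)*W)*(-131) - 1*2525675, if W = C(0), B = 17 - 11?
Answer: -2520959 - 1179*I*√6 ≈ -2.521e+6 - 2887.9*I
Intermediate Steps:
B = 6
C(M) = -4 + √(-6 + 2*M*(7 + M)) (C(M) = -4 + √((M + 7)*(M + M) - 6) = -4 + √((7 + M)*(2*M) - 6) = -4 + √(2*M*(7 + M) - 6) = -4 + √(-6 + 2*M*(7 + M)))
W = -4 + I*√6 (W = -4 + √(-6 + 2*0² + 14*0) = -4 + √(-6 + 2*0 + 0) = -4 + √(-6 + 0 + 0) = -4 + √(-6) = -4 + I*√6 ≈ -4.0 + 2.4495*I)
(((36 - 1*21) - B)*W)*(-131) - 1*2525675 = (((36 - 1*21) - 1*6)*(-4 + I*√6))*(-131) - 1*2525675 = (((36 - 21) - 6)*(-4 + I*√6))*(-131) - 2525675 = ((15 - 6)*(-4 + I*√6))*(-131) - 2525675 = (9*(-4 + I*√6))*(-131) - 2525675 = (-36 + 9*I*√6)*(-131) - 2525675 = (4716 - 1179*I*√6) - 2525675 = -2520959 - 1179*I*√6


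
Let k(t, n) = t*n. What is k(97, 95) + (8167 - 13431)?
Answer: 3951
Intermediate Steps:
k(t, n) = n*t
k(97, 95) + (8167 - 13431) = 95*97 + (8167 - 13431) = 9215 - 5264 = 3951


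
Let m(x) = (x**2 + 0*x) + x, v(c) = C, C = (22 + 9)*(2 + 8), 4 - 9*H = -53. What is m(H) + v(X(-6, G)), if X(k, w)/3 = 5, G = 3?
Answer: 3208/9 ≈ 356.44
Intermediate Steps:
H = 19/3 (H = 4/9 - 1/9*(-53) = 4/9 + 53/9 = 19/3 ≈ 6.3333)
X(k, w) = 15 (X(k, w) = 3*5 = 15)
C = 310 (C = 31*10 = 310)
v(c) = 310
m(x) = x + x**2 (m(x) = (x**2 + 0) + x = x**2 + x = x + x**2)
m(H) + v(X(-6, G)) = 19*(1 + 19/3)/3 + 310 = (19/3)*(22/3) + 310 = 418/9 + 310 = 3208/9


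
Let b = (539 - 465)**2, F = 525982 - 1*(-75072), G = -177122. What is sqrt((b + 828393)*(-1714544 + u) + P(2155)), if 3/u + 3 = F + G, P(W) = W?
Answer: I*sqrt(256940589526847418934918)/423929 ≈ 1.1957e+6*I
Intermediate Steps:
F = 601054 (F = 525982 + 75072 = 601054)
b = 5476 (b = 74**2 = 5476)
u = 3/423929 (u = 3/(-3 + (601054 - 177122)) = 3/(-3 + 423932) = 3/423929 ≈ 7.0767e-6)
sqrt((b + 828393)*(-1714544 + u) + P(2155)) = sqrt((5476 + 828393)*(-1714544 + 3/423929) + 2155) = sqrt(833869*(-726844923373/423929) + 2155) = sqrt(-606093449408120137/423929 + 2155) = sqrt(-606093448494553142/423929) = I*sqrt(256940589526847418934918)/423929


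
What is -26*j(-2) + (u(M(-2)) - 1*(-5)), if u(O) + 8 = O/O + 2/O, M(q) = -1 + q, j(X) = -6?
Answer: 460/3 ≈ 153.33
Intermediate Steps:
u(O) = -7 + 2/O (u(O) = -8 + (O/O + 2/O) = -8 + (1 + 2/O) = -7 + 2/O)
-26*j(-2) + (u(M(-2)) - 1*(-5)) = -26*(-6) + ((-7 + 2/(-1 - 2)) - 1*(-5)) = 156 + ((-7 + 2/(-3)) + 5) = 156 + ((-7 + 2*(-⅓)) + 5) = 156 + ((-7 - ⅔) + 5) = 156 + (-23/3 + 5) = 156 - 8/3 = 460/3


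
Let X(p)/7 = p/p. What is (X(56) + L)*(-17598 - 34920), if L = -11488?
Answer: 602959158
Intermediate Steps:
X(p) = 7 (X(p) = 7*(p/p) = 7*1 = 7)
(X(56) + L)*(-17598 - 34920) = (7 - 11488)*(-17598 - 34920) = -11481*(-52518) = 602959158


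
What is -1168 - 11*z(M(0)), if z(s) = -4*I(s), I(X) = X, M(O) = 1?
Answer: -1124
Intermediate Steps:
z(s) = -4*s
-1168 - 11*z(M(0)) = -1168 - (-44) = -1168 - 11*(-4) = -1168 + 44 = -1124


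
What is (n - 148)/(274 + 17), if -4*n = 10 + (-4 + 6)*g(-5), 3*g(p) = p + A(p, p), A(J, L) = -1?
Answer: -299/582 ≈ -0.51375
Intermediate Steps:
g(p) = -⅓ + p/3 (g(p) = (p - 1)/3 = (-1 + p)/3 = -⅓ + p/3)
n = -3/2 (n = -(10 + (-4 + 6)*(-⅓ + (⅓)*(-5)))/4 = -(10 + 2*(-⅓ - 5/3))/4 = -(10 + 2*(-2))/4 = -(10 - 4)/4 = -¼*6 = -3/2 ≈ -1.5000)
(n - 148)/(274 + 17) = (-3/2 - 148)/(274 + 17) = -299/2/291 = -299/2*1/291 = -299/582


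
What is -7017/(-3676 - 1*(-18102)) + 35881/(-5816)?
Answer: -279215089/41950808 ≈ -6.6558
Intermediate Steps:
-7017/(-3676 - 1*(-18102)) + 35881/(-5816) = -7017/(-3676 + 18102) + 35881*(-1/5816) = -7017/14426 - 35881/5816 = -279215089/41950808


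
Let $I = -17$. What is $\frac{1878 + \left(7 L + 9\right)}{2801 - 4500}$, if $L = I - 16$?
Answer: $- \frac{1656}{1699} \approx -0.97469$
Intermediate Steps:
$L = -33$ ($L = -17 - 16 = -33$)
$\frac{1878 + \left(7 L + 9\right)}{2801 - 4500} = \frac{1878 + \left(7 \left(-33\right) + 9\right)}{2801 - 4500} = \frac{1878 + \left(-231 + 9\right)}{-1699} = \left(1878 - 222\right) \left(- \frac{1}{1699}\right) = 1656 \left(- \frac{1}{1699}\right) = - \frac{1656}{1699}$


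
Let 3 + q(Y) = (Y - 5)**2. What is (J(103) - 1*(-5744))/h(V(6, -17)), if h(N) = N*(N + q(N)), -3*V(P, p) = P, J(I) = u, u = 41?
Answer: -5785/88 ≈ -65.739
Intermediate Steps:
J(I) = 41
q(Y) = -3 + (-5 + Y)**2 (q(Y) = -3 + (Y - 5)**2 = -3 + (-5 + Y)**2)
V(P, p) = -P/3
h(N) = N*(-3 + N + (-5 + N)**2) (h(N) = N*(N + (-3 + (-5 + N)**2)) = N*(-3 + N + (-5 + N)**2))
(J(103) - 1*(-5744))/h(V(6, -17)) = (41 - 1*(-5744))/(((-1/3*6)*(-3 - 1/3*6 + (-5 - 1/3*6)**2))) = (41 + 5744)/((-2*(-3 - 2 + (-5 - 2)**2))) = 5785/((-2*(-3 - 2 + (-7)**2))) = 5785/((-2*(-3 - 2 + 49))) = 5785/((-2*44)) = 5785/(-88) = 5785*(-1/88) = -5785/88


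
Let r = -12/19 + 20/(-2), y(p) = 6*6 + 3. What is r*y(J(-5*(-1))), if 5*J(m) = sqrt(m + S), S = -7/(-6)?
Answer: -7878/19 ≈ -414.63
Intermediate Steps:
S = 7/6 (S = -7*(-1/6) = 7/6 ≈ 1.1667)
J(m) = sqrt(7/6 + m)/5 (J(m) = sqrt(m + 7/6)/5 = sqrt(7/6 + m)/5)
y(p) = 39 (y(p) = 36 + 3 = 39)
r = -202/19 (r = -12*1/19 + 20*(-1/2) = -12/19 - 10 = -202/19 ≈ -10.632)
r*y(J(-5*(-1))) = -202/19*39 = -7878/19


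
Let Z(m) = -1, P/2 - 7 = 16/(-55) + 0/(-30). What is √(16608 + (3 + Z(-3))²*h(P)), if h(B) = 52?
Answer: 4*√1051 ≈ 129.68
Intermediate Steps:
P = 738/55 (P = 14 + 2*(16/(-55) + 0/(-30)) = 14 + 2*(16*(-1/55) + 0*(-1/30)) = 14 + 2*(-16/55 + 0) = 14 + 2*(-16/55) = 14 - 32/55 = 738/55 ≈ 13.418)
√(16608 + (3 + Z(-3))²*h(P)) = √(16608 + (3 - 1)²*52) = √(16608 + 2²*52) = √(16608 + 4*52) = √(16608 + 208) = √16816 = 4*√1051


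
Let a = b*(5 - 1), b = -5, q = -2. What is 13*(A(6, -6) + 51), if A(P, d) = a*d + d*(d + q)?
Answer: 2847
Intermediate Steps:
a = -20 (a = -5*(5 - 1) = -5*4 = -20)
A(P, d) = -20*d + d*(-2 + d) (A(P, d) = -20*d + d*(d - 2) = -20*d + d*(-2 + d))
13*(A(6, -6) + 51) = 13*(-6*(-22 - 6) + 51) = 13*(-6*(-28) + 51) = 13*(168 + 51) = 13*219 = 2847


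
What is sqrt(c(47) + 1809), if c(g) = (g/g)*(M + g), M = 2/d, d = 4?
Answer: sqrt(7426)/2 ≈ 43.087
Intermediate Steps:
M = 1/2 (M = 2/4 = 2*(1/4) = 1/2 ≈ 0.50000)
c(g) = 1/2 + g (c(g) = (g/g)*(1/2 + g) = 1*(1/2 + g) = 1/2 + g)
sqrt(c(47) + 1809) = sqrt((1/2 + 47) + 1809) = sqrt(95/2 + 1809) = sqrt(3713/2) = sqrt(7426)/2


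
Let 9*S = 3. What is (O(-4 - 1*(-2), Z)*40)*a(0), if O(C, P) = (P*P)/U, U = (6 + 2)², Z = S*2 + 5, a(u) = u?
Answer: 0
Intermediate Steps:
S = ⅓ (S = (⅑)*3 = ⅓ ≈ 0.33333)
Z = 17/3 (Z = (⅓)*2 + 5 = ⅔ + 5 = 17/3 ≈ 5.6667)
U = 64 (U = 8² = 64)
O(C, P) = P²/64 (O(C, P) = (P*P)/64 = P²*(1/64) = P²/64)
(O(-4 - 1*(-2), Z)*40)*a(0) = (((17/3)²/64)*40)*0 = (((1/64)*(289/9))*40)*0 = ((289/576)*40)*0 = (1445/72)*0 = 0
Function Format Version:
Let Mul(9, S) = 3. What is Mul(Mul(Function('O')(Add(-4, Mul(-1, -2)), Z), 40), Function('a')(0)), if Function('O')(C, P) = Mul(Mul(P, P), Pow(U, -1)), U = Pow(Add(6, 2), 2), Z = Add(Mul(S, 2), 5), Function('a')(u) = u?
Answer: 0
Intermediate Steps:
S = Rational(1, 3) (S = Mul(Rational(1, 9), 3) = Rational(1, 3) ≈ 0.33333)
Z = Rational(17, 3) (Z = Add(Mul(Rational(1, 3), 2), 5) = Add(Rational(2, 3), 5) = Rational(17, 3) ≈ 5.6667)
U = 64 (U = Pow(8, 2) = 64)
Function('O')(C, P) = Mul(Rational(1, 64), Pow(P, 2)) (Function('O')(C, P) = Mul(Mul(P, P), Pow(64, -1)) = Mul(Pow(P, 2), Rational(1, 64)) = Mul(Rational(1, 64), Pow(P, 2)))
Mul(Mul(Function('O')(Add(-4, Mul(-1, -2)), Z), 40), Function('a')(0)) = Mul(Mul(Mul(Rational(1, 64), Pow(Rational(17, 3), 2)), 40), 0) = Mul(Mul(Mul(Rational(1, 64), Rational(289, 9)), 40), 0) = Mul(Mul(Rational(289, 576), 40), 0) = Mul(Rational(1445, 72), 0) = 0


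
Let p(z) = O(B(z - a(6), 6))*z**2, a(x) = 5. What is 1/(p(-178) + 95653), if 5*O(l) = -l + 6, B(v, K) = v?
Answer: 5/6466541 ≈ 7.7321e-7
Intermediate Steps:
O(l) = 6/5 - l/5 (O(l) = (-l + 6)/5 = (6 - l)/5 = 6/5 - l/5)
p(z) = z**2*(11/5 - z/5) (p(z) = (6/5 - (z - 1*5)/5)*z**2 = (6/5 - (z - 5)/5)*z**2 = (6/5 - (-5 + z)/5)*z**2 = (6/5 + (1 - z/5))*z**2 = (11/5 - z/5)*z**2 = z**2*(11/5 - z/5))
1/(p(-178) + 95653) = 1/((1/5)*(-178)**2*(11 - 1*(-178)) + 95653) = 1/((1/5)*31684*(11 + 178) + 95653) = 1/((1/5)*31684*189 + 95653) = 1/(5988276/5 + 95653) = 1/(6466541/5) = 5/6466541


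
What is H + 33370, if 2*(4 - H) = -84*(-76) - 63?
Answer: 60427/2 ≈ 30214.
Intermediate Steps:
H = -6313/2 (H = 4 - (-84*(-76) - 63)/2 = 4 - (6384 - 63)/2 = 4 - ½*6321 = 4 - 6321/2 = -6313/2 ≈ -3156.5)
H + 33370 = -6313/2 + 33370 = 60427/2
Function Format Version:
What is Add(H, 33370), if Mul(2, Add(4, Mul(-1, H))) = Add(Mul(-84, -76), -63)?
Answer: Rational(60427, 2) ≈ 30214.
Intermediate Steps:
H = Rational(-6313, 2) (H = Add(4, Mul(Rational(-1, 2), Add(Mul(-84, -76), -63))) = Add(4, Mul(Rational(-1, 2), Add(6384, -63))) = Add(4, Mul(Rational(-1, 2), 6321)) = Add(4, Rational(-6321, 2)) = Rational(-6313, 2) ≈ -3156.5)
Add(H, 33370) = Add(Rational(-6313, 2), 33370) = Rational(60427, 2)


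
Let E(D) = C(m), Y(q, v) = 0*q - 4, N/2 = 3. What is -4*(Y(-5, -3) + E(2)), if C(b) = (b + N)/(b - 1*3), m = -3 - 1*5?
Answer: 168/11 ≈ 15.273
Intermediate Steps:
N = 6 (N = 2*3 = 6)
m = -8 (m = -3 - 5 = -8)
C(b) = (6 + b)/(-3 + b) (C(b) = (b + 6)/(b - 1*3) = (6 + b)/(b - 3) = (6 + b)/(-3 + b))
Y(q, v) = -4 (Y(q, v) = 0 - 4 = -4)
E(D) = 2/11 (E(D) = (6 - 8)/(-3 - 8) = -2/(-11) = -1/11*(-2) = 2/11)
-4*(Y(-5, -3) + E(2)) = -4*(-4 + 2/11) = -4*(-42/11) = 168/11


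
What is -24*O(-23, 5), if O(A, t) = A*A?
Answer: -12696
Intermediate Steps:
O(A, t) = A²
-24*O(-23, 5) = -24*(-23)² = -24*529 = -12696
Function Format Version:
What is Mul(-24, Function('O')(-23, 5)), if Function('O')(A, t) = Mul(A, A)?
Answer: -12696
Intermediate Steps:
Function('O')(A, t) = Pow(A, 2)
Mul(-24, Function('O')(-23, 5)) = Mul(-24, Pow(-23, 2)) = Mul(-24, 529) = -12696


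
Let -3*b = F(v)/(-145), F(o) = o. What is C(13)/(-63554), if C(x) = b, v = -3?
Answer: 1/9215330 ≈ 1.0851e-7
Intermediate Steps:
b = -1/145 (b = -(-1)/(-145) = -(-1)*(-1)/145 = -⅓*3/145 = -1/145 ≈ -0.0068966)
C(x) = -1/145
C(13)/(-63554) = -1/145/(-63554) = -1/145*(-1/63554) = 1/9215330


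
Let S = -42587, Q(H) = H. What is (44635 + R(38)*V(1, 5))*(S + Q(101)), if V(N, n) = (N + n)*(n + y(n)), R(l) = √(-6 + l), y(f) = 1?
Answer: -1896362610 - 6117984*√2 ≈ -1.9050e+9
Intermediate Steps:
V(N, n) = (1 + n)*(N + n) (V(N, n) = (N + n)*(n + 1) = (N + n)*(1 + n) = (1 + n)*(N + n))
(44635 + R(38)*V(1, 5))*(S + Q(101)) = (44635 + √(-6 + 38)*(1 + 5 + 5² + 1*5))*(-42587 + 101) = (44635 + √32*(1 + 5 + 25 + 5))*(-42486) = (44635 + (4*√2)*36)*(-42486) = (44635 + 144*√2)*(-42486) = -1896362610 - 6117984*√2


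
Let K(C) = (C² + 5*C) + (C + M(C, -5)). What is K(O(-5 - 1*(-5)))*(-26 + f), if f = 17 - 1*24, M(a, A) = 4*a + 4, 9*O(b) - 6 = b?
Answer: -1100/3 ≈ -366.67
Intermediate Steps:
O(b) = ⅔ + b/9
M(a, A) = 4 + 4*a
f = -7 (f = 17 - 24 = -7)
K(C) = 4 + C² + 10*C (K(C) = (C² + 5*C) + (C + (4 + 4*C)) = (C² + 5*C) + (4 + 5*C) = 4 + C² + 10*C)
K(O(-5 - 1*(-5)))*(-26 + f) = (4 + (⅔ + (-5 - 1*(-5))/9)² + 10*(⅔ + (-5 - 1*(-5))/9))*(-26 - 7) = (4 + (⅔ + (-5 + 5)/9)² + 10*(⅔ + (-5 + 5)/9))*(-33) = (4 + (⅔ + (⅑)*0)² + 10*(⅔ + (⅑)*0))*(-33) = (4 + (⅔ + 0)² + 10*(⅔ + 0))*(-33) = (4 + (⅔)² + 10*(⅔))*(-33) = (4 + 4/9 + 20/3)*(-33) = (100/9)*(-33) = -1100/3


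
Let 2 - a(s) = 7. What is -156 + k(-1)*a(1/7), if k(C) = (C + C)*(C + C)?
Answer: -176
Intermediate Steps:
a(s) = -5 (a(s) = 2 - 1*7 = 2 - 7 = -5)
k(C) = 4*C² (k(C) = (2*C)*(2*C) = 4*C²)
-156 + k(-1)*a(1/7) = -156 + (4*(-1)²)*(-5) = -156 + (4*1)*(-5) = -156 + 4*(-5) = -156 - 20 = -176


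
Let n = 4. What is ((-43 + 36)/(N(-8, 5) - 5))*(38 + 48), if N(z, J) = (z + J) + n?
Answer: 301/2 ≈ 150.50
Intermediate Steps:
N(z, J) = 4 + J + z (N(z, J) = (z + J) + 4 = (J + z) + 4 = 4 + J + z)
((-43 + 36)/(N(-8, 5) - 5))*(38 + 48) = ((-43 + 36)/((4 + 5 - 8) - 5))*(38 + 48) = -7/(1 - 5)*86 = -7/(-4)*86 = -7*(-¼)*86 = (7/4)*86 = 301/2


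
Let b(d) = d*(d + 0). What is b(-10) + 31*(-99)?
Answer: -2969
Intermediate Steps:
b(d) = d**2 (b(d) = d*d = d**2)
b(-10) + 31*(-99) = (-10)**2 + 31*(-99) = 100 - 3069 = -2969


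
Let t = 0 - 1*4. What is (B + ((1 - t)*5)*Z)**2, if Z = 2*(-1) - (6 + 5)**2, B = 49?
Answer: 9156676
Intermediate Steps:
t = -4 (t = 0 - 4 = -4)
Z = -123 (Z = -2 - 1*11**2 = -2 - 1*121 = -2 - 121 = -123)
(B + ((1 - t)*5)*Z)**2 = (49 + ((1 - 1*(-4))*5)*(-123))**2 = (49 + ((1 + 4)*5)*(-123))**2 = (49 + (5*5)*(-123))**2 = (49 + 25*(-123))**2 = (49 - 3075)**2 = (-3026)**2 = 9156676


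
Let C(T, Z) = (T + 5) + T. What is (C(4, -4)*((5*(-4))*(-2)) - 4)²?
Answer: 266256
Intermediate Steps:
C(T, Z) = 5 + 2*T (C(T, Z) = (5 + T) + T = 5 + 2*T)
(C(4, -4)*((5*(-4))*(-2)) - 4)² = ((5 + 2*4)*((5*(-4))*(-2)) - 4)² = ((5 + 8)*(-20*(-2)) - 4)² = (13*40 - 4)² = (520 - 4)² = 516² = 266256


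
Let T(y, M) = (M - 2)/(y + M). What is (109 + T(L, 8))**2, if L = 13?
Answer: 585225/49 ≈ 11943.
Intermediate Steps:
T(y, M) = (-2 + M)/(M + y)
(109 + T(L, 8))**2 = (109 + (-2 + 8)/(8 + 13))**2 = (109 + 6/21)**2 = (109 + (1/21)*6)**2 = (109 + 2/7)**2 = (765/7)**2 = 585225/49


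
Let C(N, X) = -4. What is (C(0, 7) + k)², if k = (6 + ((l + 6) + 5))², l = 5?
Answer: 230400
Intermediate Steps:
k = 484 (k = (6 + ((5 + 6) + 5))² = (6 + (11 + 5))² = (6 + 16)² = 22² = 484)
(C(0, 7) + k)² = (-4 + 484)² = 480² = 230400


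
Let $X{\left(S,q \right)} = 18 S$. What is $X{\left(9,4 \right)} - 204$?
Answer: $-42$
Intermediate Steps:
$X{\left(9,4 \right)} - 204 = 18 \cdot 9 - 204 = 162 - 204 = -42$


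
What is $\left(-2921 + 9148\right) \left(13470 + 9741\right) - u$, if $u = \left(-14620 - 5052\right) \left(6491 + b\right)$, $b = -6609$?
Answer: $142213601$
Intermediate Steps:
$u = 2321296$ ($u = \left(-14620 - 5052\right) \left(6491 - 6609\right) = \left(-19672\right) \left(-118\right) = 2321296$)
$\left(-2921 + 9148\right) \left(13470 + 9741\right) - u = \left(-2921 + 9148\right) \left(13470 + 9741\right) - 2321296 = 6227 \cdot 23211 - 2321296 = 144534897 - 2321296 = 142213601$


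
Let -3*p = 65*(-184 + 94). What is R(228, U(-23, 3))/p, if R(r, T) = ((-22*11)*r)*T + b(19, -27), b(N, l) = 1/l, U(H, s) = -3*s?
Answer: 13407767/52650 ≈ 254.66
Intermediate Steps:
R(r, T) = -1/27 - 242*T*r (R(r, T) = ((-22*11)*r)*T + 1/(-27) = (-242*r)*T - 1/27 = -242*T*r - 1/27 = -1/27 - 242*T*r)
p = 1950 (p = -65*(-184 + 94)/3 = -65*(-90)/3 = -1/3*(-5850) = 1950)
R(228, U(-23, 3))/p = (-1/27 - 242*(-3*3)*228)/1950 = (-1/27 - 242*(-9)*228)*(1/1950) = (-1/27 + 496584)*(1/1950) = (13407767/27)*(1/1950) = 13407767/52650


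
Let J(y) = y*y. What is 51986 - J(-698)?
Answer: -435218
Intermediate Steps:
J(y) = y²
51986 - J(-698) = 51986 - 1*(-698)² = 51986 - 1*487204 = 51986 - 487204 = -435218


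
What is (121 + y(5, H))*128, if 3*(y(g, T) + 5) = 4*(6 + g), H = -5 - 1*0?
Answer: 50176/3 ≈ 16725.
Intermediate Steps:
H = -5 (H = -5 + 0 = -5)
y(g, T) = 3 + 4*g/3 (y(g, T) = -5 + (4*(6 + g))/3 = -5 + (24 + 4*g)/3 = -5 + (8 + 4*g/3) = 3 + 4*g/3)
(121 + y(5, H))*128 = (121 + (3 + (4/3)*5))*128 = (121 + (3 + 20/3))*128 = (121 + 29/3)*128 = (392/3)*128 = 50176/3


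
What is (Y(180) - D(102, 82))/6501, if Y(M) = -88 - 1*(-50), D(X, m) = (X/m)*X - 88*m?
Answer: 289096/266541 ≈ 1.0846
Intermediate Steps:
D(X, m) = -88*m + X²/m (D(X, m) = X²/m - 88*m = -88*m + X²/m)
Y(M) = -38 (Y(M) = -88 + 50 = -38)
(Y(180) - D(102, 82))/6501 = (-38 - (-88*82 + 102²/82))/6501 = (-38 - (-7216 + 10404*(1/82)))*(1/6501) = (-38 - (-7216 + 5202/41))*(1/6501) = (-38 - 1*(-290654/41))*(1/6501) = (-38 + 290654/41)*(1/6501) = (289096/41)*(1/6501) = 289096/266541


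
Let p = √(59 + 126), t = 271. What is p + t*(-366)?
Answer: -99186 + √185 ≈ -99172.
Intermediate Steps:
p = √185 ≈ 13.601
p + t*(-366) = √185 + 271*(-366) = √185 - 99186 = -99186 + √185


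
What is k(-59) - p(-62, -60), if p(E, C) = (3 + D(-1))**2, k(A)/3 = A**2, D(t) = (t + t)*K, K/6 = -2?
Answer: 9714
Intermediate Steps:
K = -12 (K = 6*(-2) = -12)
D(t) = -24*t (D(t) = (t + t)*(-12) = (2*t)*(-12) = -24*t)
k(A) = 3*A**2
p(E, C) = 729 (p(E, C) = (3 - 24*(-1))**2 = (3 + 24)**2 = 27**2 = 729)
k(-59) - p(-62, -60) = 3*(-59)**2 - 1*729 = 3*3481 - 729 = 10443 - 729 = 9714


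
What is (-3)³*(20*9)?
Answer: -4860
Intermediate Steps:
(-3)³*(20*9) = -27*180 = -4860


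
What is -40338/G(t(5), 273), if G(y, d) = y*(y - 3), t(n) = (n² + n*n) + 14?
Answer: -20169/1952 ≈ -10.332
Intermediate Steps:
t(n) = 14 + 2*n² (t(n) = (n² + n²) + 14 = 2*n² + 14 = 14 + 2*n²)
G(y, d) = y*(-3 + y)
-40338/G(t(5), 273) = -40338*1/((-3 + (14 + 2*5²))*(14 + 2*5²)) = -40338*1/((-3 + (14 + 2*25))*(14 + 2*25)) = -40338*1/((-3 + (14 + 50))*(14 + 50)) = -40338*1/(64*(-3 + 64)) = -40338/(64*61) = -40338/3904 = -40338*1/3904 = -20169/1952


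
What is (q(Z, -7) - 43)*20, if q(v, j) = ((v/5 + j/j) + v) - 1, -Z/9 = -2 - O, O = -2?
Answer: -860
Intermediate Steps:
Z = 0 (Z = -9*(-2 - 1*(-2)) = -9*(-2 + 2) = -9*0 = 0)
q(v, j) = 6*v/5 (q(v, j) = ((v*(⅕) + 1) + v) - 1 = ((v/5 + 1) + v) - 1 = ((1 + v/5) + v) - 1 = (1 + 6*v/5) - 1 = 6*v/5)
(q(Z, -7) - 43)*20 = ((6/5)*0 - 43)*20 = (0 - 43)*20 = -43*20 = -860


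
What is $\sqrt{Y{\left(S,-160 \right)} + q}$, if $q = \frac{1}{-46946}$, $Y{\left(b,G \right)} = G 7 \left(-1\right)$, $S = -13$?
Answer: $\frac{\sqrt{2468398098974}}{46946} \approx 33.466$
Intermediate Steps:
$Y{\left(b,G \right)} = - 7 G$ ($Y{\left(b,G \right)} = 7 G \left(-1\right) = - 7 G$)
$q = - \frac{1}{46946} \approx -2.1301 \cdot 10^{-5}$
$\sqrt{Y{\left(S,-160 \right)} + q} = \sqrt{\left(-7\right) \left(-160\right) - \frac{1}{46946}} = \sqrt{1120 - \frac{1}{46946}} = \sqrt{\frac{52579519}{46946}} = \frac{\sqrt{2468398098974}}{46946}$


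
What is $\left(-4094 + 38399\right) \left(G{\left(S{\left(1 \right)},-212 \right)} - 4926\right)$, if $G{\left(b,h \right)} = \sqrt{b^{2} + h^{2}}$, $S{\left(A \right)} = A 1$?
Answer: $-168986430 + 34305 \sqrt{44945} \approx -1.6171 \cdot 10^{8}$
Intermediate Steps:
$S{\left(A \right)} = A$
$\left(-4094 + 38399\right) \left(G{\left(S{\left(1 \right)},-212 \right)} - 4926\right) = \left(-4094 + 38399\right) \left(\sqrt{1^{2} + \left(-212\right)^{2}} - 4926\right) = 34305 \left(\sqrt{1 + 44944} - 4926\right) = 34305 \left(\sqrt{44945} - 4926\right) = 34305 \left(-4926 + \sqrt{44945}\right) = -168986430 + 34305 \sqrt{44945}$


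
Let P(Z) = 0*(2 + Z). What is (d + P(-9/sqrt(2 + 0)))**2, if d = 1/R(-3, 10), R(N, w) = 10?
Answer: 1/100 ≈ 0.010000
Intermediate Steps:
P(Z) = 0
d = 1/10 ≈ 0.10000
(d + P(-9/sqrt(2 + 0)))**2 = (1/10 + 0)**2 = (1/10)**2 = 1/100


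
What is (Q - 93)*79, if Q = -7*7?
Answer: -11218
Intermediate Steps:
Q = -49
(Q - 93)*79 = (-49 - 93)*79 = -142*79 = -11218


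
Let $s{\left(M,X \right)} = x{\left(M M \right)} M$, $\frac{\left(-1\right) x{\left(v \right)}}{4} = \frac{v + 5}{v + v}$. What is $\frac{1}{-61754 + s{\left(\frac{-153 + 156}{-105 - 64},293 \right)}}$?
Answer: $- \frac{507}{31023650} \approx -1.6342 \cdot 10^{-5}$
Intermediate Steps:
$x{\left(v \right)} = - \frac{2 \left(5 + v\right)}{v}$ ($x{\left(v \right)} = - 4 \frac{v + 5}{v + v} = - 4 \frac{5 + v}{2 v} = - \frac{2 \left(5 + v\right)}{v}$)
$s{\left(M,X \right)} = M \left(-2 - \frac{10}{M^{2}}\right)$ ($s{\left(M,X \right)} = \left(-2 - \frac{10}{M M}\right) M = \left(-2 - \frac{10}{M^{2}}\right) M = M \left(-2 - \frac{10}{M^{2}}\right)$)
$\frac{1}{-61754 + s{\left(\frac{-153 + 156}{-105 - 64},293 \right)}} = \frac{1}{-61754 - \left(10 \frac{-105 - 64}{-153 + 156} + \frac{2 \left(-153 + 156\right)}{-105 - 64}\right)} = \frac{1}{-61754 - \left(- \frac{1690}{3} + 2 \cdot 3 \frac{1}{-169}\right)} = \frac{1}{-61754 - \left(- \frac{1690}{3} + 2 \cdot 3 \left(- \frac{1}{169}\right)\right)} = \frac{1}{-61754 - \left(- \frac{6}{169} + \frac{10}{- \frac{3}{169}}\right)} = \frac{1}{-61754 + \left(\left(-10\right) \left(- \frac{169}{3}\right) + \frac{6}{169}\right)} = \frac{1}{-61754 + \left(\frac{1690}{3} + \frac{6}{169}\right)} = \frac{1}{-61754 + \frac{285628}{507}} = \frac{1}{- \frac{31023650}{507}} = - \frac{507}{31023650}$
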